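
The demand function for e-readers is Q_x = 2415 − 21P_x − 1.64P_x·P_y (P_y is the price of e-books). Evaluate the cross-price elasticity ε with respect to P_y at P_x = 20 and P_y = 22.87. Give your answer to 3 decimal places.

At P_x = 20 and P_y = 22.87: Q_x = 1244.864.
∂Q_x/∂P_y = -1.64P_x = -1.64(20) = -32.8000.
ε = (∂Q_x/∂P_y)(P_y/Q_x) = -32.8000 × (22.87/1244.864) ≈ -0.603.
ε < 0: complements.

-0.603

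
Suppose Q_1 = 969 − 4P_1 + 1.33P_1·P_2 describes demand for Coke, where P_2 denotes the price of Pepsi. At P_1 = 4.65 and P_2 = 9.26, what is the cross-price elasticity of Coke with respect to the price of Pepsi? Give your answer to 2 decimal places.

0.06

At P_1 = 4.65 and P_2 = 9.26: Q_1 = 1007.668.
∂Q_1/∂P_2 = 1.33P_1 = 1.33(4.65) = 6.1845.
ε = (∂Q_1/∂P_2)(P_2/Q_1) = 6.1845 × (9.26/1007.668) ≈ 0.06.
ε > 0: substitutes.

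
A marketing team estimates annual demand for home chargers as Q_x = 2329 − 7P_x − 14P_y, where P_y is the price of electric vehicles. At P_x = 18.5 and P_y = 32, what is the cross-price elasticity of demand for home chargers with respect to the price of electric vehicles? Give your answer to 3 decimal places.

-0.256

At P_x = 18.5 and P_y = 32: Q_x = 1751.5.
∂Q_x/∂P_y = -14.
ε = (∂Q_x/∂P_y)(P_y/Q_x) = -14 × (32/1751.5) ≈ -0.256.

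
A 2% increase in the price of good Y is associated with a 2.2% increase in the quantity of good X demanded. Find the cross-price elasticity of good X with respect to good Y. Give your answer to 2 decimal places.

ε = (%ΔQ of good X) / (%ΔP of good Y) = (2.2%) / (2%) ≈ 1.10.
Positive cross-price elasticity: substitutes.

1.10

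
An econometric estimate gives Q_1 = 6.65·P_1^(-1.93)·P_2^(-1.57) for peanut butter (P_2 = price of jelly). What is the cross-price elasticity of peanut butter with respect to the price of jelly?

-1.57

In a log-linear (constant-elasticity) demand function, the coefficient on the exponent of P_2 is the cross-price elasticity.
ε = -1.57. Negative, so peanut butter and jelly are complements.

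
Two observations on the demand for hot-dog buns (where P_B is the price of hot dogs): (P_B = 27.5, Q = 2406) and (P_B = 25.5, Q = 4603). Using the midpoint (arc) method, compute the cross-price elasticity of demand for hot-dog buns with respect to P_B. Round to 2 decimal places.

-8.31

ΔQ_A = 4603 − 2406 = 2197; ΔP_B = 25.5 − 27.5 = -2.
Midpoints: Q̄_A = 3504.5, P̄_B = 26.50.
ε = (ΔQ_A/Q̄_A)/(ΔP_B/P̄_B) = (2197/3504.5)/(-2/26.50) ≈ -8.31.
ε < 0: hot-dog buns and hot dogs are complements.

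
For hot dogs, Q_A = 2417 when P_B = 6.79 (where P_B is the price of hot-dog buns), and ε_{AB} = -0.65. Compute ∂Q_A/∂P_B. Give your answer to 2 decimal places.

-231.38

ε = (∂Q_A/∂P_B)·(P_B/Q_A) ⇒ ∂Q_A/∂P_B = ε·Q_A/P_B = -0.65 × 2417/6.79 ≈ -231.38.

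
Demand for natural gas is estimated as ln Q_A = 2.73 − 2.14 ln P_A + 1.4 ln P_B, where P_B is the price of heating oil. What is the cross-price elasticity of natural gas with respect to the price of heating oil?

In a log-linear (constant-elasticity) demand function, the coefficient on ln P_B is the cross-price elasticity.
ε = 1.40. Positive, so natural gas and heating oil are substitutes.

1.40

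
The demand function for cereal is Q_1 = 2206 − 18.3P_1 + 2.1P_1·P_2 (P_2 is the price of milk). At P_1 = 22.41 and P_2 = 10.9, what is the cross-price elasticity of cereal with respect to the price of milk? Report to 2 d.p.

0.22

At P_1 = 22.41 and P_2 = 10.9: Q_1 = 2308.862.
∂Q_1/∂P_2 = 2.1P_1 = 2.1(22.41) = 47.0610.
ε = (∂Q_1/∂P_2)(P_2/Q_1) = 47.0610 × (10.9/2308.862) ≈ 0.22.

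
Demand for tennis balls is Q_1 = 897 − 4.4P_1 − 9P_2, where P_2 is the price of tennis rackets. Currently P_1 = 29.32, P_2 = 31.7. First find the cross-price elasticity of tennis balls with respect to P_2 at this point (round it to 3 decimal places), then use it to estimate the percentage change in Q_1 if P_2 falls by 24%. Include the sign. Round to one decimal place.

14.2%

At P_1 = 29.32, P_2 = 31.7: Q_1 = 482.692.
∂Q_1/∂P_2 = -9.
ε = (∂Q_1/∂P_2)(P_2/Q_1) = -9.0000 × 31.7/482.692 ≈ -0.591.
%ΔQ_1 ≈ ε × %ΔP_2 = -0.591 × (-24%) = 14.2%.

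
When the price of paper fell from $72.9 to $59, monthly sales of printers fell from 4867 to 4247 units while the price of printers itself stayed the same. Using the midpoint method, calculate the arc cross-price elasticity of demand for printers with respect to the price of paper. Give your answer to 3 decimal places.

0.646

ΔQ_A = 4247 − 4867 = -620; ΔP_B = 59 − 72.9 = -13.9.
Midpoints: Q̄_A = 4557.0, P̄_B = 65.95.
ε = (ΔQ_A/Q̄_A)/(ΔP_B/P̄_B) = (-620/4557.0)/(-13.9/65.95) ≈ 0.646.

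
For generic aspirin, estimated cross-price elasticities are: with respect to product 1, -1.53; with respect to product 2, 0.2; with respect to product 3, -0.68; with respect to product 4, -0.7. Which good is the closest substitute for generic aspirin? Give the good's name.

product 2

Substitutes have ε > 0. Among the positive values, 0.2 (product 2) is largest.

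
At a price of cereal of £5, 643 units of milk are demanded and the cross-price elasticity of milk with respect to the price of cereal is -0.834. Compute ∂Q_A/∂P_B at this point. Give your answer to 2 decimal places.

ε = (∂Q_A/∂P_B)·(P_B/Q_A) ⇒ ∂Q_A/∂P_B = ε·Q_A/P_B = -0.834 × 643/5 ≈ -107.25.

-107.25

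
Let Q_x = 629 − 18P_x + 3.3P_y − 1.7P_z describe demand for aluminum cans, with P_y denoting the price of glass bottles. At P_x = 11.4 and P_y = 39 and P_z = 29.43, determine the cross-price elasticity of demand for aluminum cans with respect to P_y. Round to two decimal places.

0.26

At P_x = 11.4 and P_y = 39 and P_z = 29.43: Q_x = 502.469.
∂Q_x/∂P_y = 3.3.
ε = (∂Q_x/∂P_y)(P_y/Q_x) = 3.3 × (39/502.469) ≈ 0.26.
Since ε > 0, aluminum cans and glass bottles are substitutes.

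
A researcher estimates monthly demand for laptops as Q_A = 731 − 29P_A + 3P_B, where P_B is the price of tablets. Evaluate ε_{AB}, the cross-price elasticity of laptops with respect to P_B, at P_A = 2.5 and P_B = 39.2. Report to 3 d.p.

0.152

At P_A = 2.5 and P_B = 39.2: Q_A = 776.1.
∂Q_A/∂P_B = 3.
ε = (∂Q_A/∂P_B)(P_B/Q_A) = 3 × (39.2/776.1) ≈ 0.152.
Since ε > 0, laptops and tablets are substitutes.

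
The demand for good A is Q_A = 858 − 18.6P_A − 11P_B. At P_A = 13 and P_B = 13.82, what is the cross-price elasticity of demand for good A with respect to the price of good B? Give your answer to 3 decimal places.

-0.328

At P_A = 13 and P_B = 13.82: Q_A = 464.18.
∂Q_A/∂P_B = -11.
ε = (∂Q_A/∂P_B)(P_B/Q_A) = -11 × (13.82/464.18) ≈ -0.328.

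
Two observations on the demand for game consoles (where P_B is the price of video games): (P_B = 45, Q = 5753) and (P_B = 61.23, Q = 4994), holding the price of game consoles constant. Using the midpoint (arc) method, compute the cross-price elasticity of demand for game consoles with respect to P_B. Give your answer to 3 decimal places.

ΔQ_A = 4994 − 5753 = -759; ΔP_B = 61.23 − 45 = 16.23.
Midpoints: Q̄_A = 5373.5, P̄_B = 53.11.
ε = (ΔQ_A/Q̄_A)/(ΔP_B/P̄_B) = (-759/5373.5)/(16.23/53.11) ≈ -0.462.

-0.462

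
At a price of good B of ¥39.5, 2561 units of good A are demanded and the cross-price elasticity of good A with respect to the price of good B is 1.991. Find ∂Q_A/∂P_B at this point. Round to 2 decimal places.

129.09

ε = (∂Q_A/∂P_B)·(P_B/Q_A) ⇒ ∂Q_A/∂P_B = ε·Q_A/P_B = 1.991 × 2561/39.5 ≈ 129.09.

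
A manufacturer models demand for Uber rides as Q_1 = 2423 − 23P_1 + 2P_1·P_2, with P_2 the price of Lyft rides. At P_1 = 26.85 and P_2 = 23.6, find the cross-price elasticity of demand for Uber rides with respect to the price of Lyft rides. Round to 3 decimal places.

At P_1 = 26.85 and P_2 = 23.6: Q_1 = 3072.77.
∂Q_1/∂P_2 = 2P_1 = 2(26.85) = 53.7000.
ε = (∂Q_1/∂P_2)(P_2/Q_1) = 53.7000 × (23.6/3072.77) ≈ 0.412.

0.412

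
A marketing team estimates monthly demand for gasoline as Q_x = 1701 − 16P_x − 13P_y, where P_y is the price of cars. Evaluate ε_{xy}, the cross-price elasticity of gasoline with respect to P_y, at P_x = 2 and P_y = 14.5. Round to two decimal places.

-0.13

At P_x = 2 and P_y = 14.5: Q_x = 1480.5.
∂Q_x/∂P_y = -13.
ε = (∂Q_x/∂P_y)(P_y/Q_x) = -13 × (14.5/1480.5) ≈ -0.13.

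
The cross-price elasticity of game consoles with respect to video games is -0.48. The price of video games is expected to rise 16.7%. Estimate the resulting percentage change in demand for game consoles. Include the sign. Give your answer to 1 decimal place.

%ΔQ ≈ ε × %ΔP of video games = -0.48 × (16.7%) = -8.0%.

-8.0%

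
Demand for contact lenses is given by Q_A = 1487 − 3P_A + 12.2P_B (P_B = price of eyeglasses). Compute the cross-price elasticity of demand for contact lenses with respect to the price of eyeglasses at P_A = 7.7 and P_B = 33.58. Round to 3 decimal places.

0.219

At P_A = 7.7 and P_B = 33.58: Q_A = 1873.576.
∂Q_A/∂P_B = 12.2.
ε = (∂Q_A/∂P_B)(P_B/Q_A) = 12.2 × (33.58/1873.576) ≈ 0.219.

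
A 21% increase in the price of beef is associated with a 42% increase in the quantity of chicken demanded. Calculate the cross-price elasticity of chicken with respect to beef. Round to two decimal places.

2.00

ε = (%ΔQ of chicken) / (%ΔP of beef) = (42%) / (21%) ≈ 2.00.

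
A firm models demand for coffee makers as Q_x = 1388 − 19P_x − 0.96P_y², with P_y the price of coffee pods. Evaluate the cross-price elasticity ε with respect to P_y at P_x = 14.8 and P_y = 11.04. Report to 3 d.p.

At P_x = 14.8 and P_y = 11.04: Q_x = 989.794.
∂Q_x/∂P_y = -1.92P_y = -1.92(11.04) = -21.1968.
ε = (∂Q_x/∂P_y)(P_y/Q_x) = -21.1968 × (11.04/989.794) ≈ -0.236.

-0.236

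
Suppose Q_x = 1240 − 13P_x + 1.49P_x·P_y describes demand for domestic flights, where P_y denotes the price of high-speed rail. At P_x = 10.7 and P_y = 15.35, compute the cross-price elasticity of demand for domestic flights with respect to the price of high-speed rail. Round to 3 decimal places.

0.182

At P_x = 10.7 and P_y = 15.35: Q_x = 1345.625.
∂Q_x/∂P_y = 1.49P_x = 1.49(10.7) = 15.9430.
ε = (∂Q_x/∂P_y)(P_y/Q_x) = 15.9430 × (15.35/1345.625) ≈ 0.182.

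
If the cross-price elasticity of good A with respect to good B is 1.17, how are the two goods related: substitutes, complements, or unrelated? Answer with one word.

ε = 1.17 > 0, so a higher price of good B raises demand for good A: substitutes.

substitutes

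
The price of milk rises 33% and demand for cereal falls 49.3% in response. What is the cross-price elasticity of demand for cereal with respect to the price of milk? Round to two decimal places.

-1.49

ε = (%ΔQ of cereal) / (%ΔP of milk) = (-49.3%) / (33%) ≈ -1.49.
Negative cross-price elasticity: complements.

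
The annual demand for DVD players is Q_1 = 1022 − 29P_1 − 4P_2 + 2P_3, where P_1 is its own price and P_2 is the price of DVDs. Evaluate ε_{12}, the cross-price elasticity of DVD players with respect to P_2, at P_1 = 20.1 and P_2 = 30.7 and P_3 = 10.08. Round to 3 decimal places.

-0.365

At P_1 = 20.1 and P_2 = 30.7 and P_3 = 10.08: Q_1 = 336.46.
∂Q_1/∂P_2 = -4.
ε = (∂Q_1/∂P_2)(P_2/Q_1) = -4 × (30.7/336.46) ≈ -0.365.
Since ε < 0, DVD players and DVDs are complements.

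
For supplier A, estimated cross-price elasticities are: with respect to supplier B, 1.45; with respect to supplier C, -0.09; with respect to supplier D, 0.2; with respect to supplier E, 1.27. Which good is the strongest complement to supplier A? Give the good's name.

supplier C

Complements have ε < 0. The most negative value is -0.09 (supplier C).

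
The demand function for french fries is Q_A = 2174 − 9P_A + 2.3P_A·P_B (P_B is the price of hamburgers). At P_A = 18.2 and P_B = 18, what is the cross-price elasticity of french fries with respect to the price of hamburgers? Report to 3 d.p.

At P_A = 18.2 and P_B = 18: Q_A = 2763.68.
∂Q_A/∂P_B = 2.3P_A = 2.3(18.2) = 41.8600.
ε = (∂Q_A/∂P_B)(P_B/Q_A) = 41.8600 × (18/2763.68) ≈ 0.273.

0.273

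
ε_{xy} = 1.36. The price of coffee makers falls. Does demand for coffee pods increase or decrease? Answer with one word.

ε > 0 and the price of coffee makers falls, so the quantity of coffee pods moves in the same direction: it decreases.

decrease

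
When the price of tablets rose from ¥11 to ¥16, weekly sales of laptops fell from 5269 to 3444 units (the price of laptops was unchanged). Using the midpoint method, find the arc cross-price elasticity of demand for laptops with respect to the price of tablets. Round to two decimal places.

ΔQ_A = 3444 − 5269 = -1825; ΔP_B = 16 − 11 = 5.
Midpoints: Q̄_A = 4356.5, P̄_B = 13.50.
ε = (ΔQ_A/Q̄_A)/(ΔP_B/P̄_B) = (-1825/4356.5)/(5/13.50) ≈ -1.13.
ε < 0: laptops and tablets are complements.

-1.13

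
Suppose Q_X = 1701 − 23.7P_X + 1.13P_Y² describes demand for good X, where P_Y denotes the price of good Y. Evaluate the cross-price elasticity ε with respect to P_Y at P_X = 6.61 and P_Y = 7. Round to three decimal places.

At P_X = 6.61 and P_Y = 7: Q_X = 1599.713.
∂Q_X/∂P_Y = 2.26P_Y = 2.26(7) = 15.8200.
ε = (∂Q_X/∂P_Y)(P_Y/Q_X) = 15.8200 × (7/1599.713) ≈ 0.069.
ε > 0: substitutes.

0.069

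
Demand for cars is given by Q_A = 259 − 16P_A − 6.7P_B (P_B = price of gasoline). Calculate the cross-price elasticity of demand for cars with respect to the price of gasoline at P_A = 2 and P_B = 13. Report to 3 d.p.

-0.623

At P_A = 2 and P_B = 13: Q_A = 139.9.
∂Q_A/∂P_B = -6.7.
ε = (∂Q_A/∂P_B)(P_B/Q_A) = -6.7 × (13/139.9) ≈ -0.623.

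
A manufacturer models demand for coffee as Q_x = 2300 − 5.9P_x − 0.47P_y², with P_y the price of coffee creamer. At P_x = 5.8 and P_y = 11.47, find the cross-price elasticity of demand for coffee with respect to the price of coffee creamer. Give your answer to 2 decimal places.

At P_x = 5.8 and P_y = 11.47: Q_x = 2203.946.
∂Q_x/∂P_y = -0.94P_y = -0.94(11.47) = -10.7818.
ε = (∂Q_x/∂P_y)(P_y/Q_x) = -10.7818 × (11.47/2203.946) ≈ -0.06.

-0.06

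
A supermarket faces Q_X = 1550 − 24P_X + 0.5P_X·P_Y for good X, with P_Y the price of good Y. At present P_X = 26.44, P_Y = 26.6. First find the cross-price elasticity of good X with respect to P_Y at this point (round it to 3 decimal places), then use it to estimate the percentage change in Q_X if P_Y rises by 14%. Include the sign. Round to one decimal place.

3.9%

At P_X = 26.44, P_Y = 26.6: Q_X = 1267.092.
∂Q_X/∂P_Y = 0.5P_X = 13.2200.
ε = (∂Q_X/∂P_Y)(P_Y/Q_X) = 13.2200 × 26.6/1267.092 ≈ 0.278.
%ΔQ_X ≈ ε × %ΔP_Y = 0.278 × (14%) = 3.9%.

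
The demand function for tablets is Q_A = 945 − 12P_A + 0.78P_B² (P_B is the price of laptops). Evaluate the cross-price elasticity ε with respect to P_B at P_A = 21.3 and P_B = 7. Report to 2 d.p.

At P_A = 21.3 and P_B = 7: Q_A = 727.62.
∂Q_A/∂P_B = 1.56P_B = 1.56(7) = 10.9200.
ε = (∂Q_A/∂P_B)(P_B/Q_A) = 10.9200 × (7/727.62) ≈ 0.11.
ε > 0: substitutes.

0.11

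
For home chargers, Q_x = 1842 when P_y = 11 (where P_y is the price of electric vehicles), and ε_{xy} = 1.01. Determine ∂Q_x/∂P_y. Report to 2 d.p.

169.13

ε = (∂Q_x/∂P_y)·(P_y/Q_x) ⇒ ∂Q_x/∂P_y = ε·Q_x/P_y = 1.01 × 1842/11 ≈ 169.13.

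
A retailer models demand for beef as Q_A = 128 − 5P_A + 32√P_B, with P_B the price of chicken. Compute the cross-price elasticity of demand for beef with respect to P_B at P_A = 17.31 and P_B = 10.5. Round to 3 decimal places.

At P_A = 17.31 and P_B = 10.5: Q_A = 145.142.
∂Q_A/∂P_B = 32/(2√P_B) = 32/(2√10.5) = 4.9377.
ε = (∂Q_A/∂P_B)(P_B/Q_A) = 4.9377 × (10.5/145.142) ≈ 0.357.
ε > 0: substitutes.

0.357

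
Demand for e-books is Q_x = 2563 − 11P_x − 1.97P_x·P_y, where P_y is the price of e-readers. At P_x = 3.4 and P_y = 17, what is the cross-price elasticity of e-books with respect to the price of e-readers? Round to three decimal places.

-0.047

At P_x = 3.4 and P_y = 17: Q_x = 2411.734.
∂Q_x/∂P_y = -1.97P_x = -1.97(3.4) = -6.6980.
ε = (∂Q_x/∂P_y)(P_y/Q_x) = -6.6980 × (17/2411.734) ≈ -0.047.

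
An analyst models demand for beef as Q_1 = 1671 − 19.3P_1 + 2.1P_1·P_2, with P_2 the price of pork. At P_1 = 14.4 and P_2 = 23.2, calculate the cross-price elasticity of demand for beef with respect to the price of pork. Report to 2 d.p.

At P_1 = 14.4 and P_2 = 23.2: Q_1 = 2094.648.
∂Q_1/∂P_2 = 2.1P_1 = 2.1(14.4) = 30.2400.
ε = (∂Q_1/∂P_2)(P_2/Q_1) = 30.2400 × (23.2/2094.648) ≈ 0.33.
ε > 0: substitutes.

0.33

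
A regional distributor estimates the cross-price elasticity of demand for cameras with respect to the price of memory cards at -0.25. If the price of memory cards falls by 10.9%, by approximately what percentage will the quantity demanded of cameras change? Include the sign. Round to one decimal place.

%ΔQ ≈ ε × %ΔP of memory cards = -0.25 × (-10.9%) = 2.7%.

2.7%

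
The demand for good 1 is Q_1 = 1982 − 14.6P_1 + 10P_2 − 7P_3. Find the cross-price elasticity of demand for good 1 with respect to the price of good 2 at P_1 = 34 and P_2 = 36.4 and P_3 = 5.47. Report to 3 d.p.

0.201

At P_1 = 34 and P_2 = 36.4 and P_3 = 5.47: Q_1 = 1811.31.
∂Q_1/∂P_2 = 10.
ε = (∂Q_1/∂P_2)(P_2/Q_1) = 10 × (36.4/1811.31) ≈ 0.201.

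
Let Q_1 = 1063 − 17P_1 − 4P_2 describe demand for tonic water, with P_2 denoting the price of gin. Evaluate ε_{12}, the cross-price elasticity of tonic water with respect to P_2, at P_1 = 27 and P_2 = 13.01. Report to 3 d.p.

-0.094

At P_1 = 27 and P_2 = 13.01: Q_1 = 551.96.
∂Q_1/∂P_2 = -4.
ε = (∂Q_1/∂P_2)(P_2/Q_1) = -4 × (13.01/551.96) ≈ -0.094.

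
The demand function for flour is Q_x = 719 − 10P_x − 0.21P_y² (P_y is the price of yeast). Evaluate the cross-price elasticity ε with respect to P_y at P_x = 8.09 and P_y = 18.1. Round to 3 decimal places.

-0.242

At P_x = 8.09 and P_y = 18.1: Q_x = 569.302.
∂Q_x/∂P_y = -0.42P_y = -0.42(18.1) = -7.6020.
ε = (∂Q_x/∂P_y)(P_y/Q_x) = -7.6020 × (18.1/569.302) ≈ -0.242.
ε < 0: complements.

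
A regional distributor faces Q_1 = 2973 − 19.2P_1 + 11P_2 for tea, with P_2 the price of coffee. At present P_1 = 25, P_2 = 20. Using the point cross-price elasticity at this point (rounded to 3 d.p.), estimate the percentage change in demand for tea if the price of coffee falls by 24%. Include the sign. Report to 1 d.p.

-1.9%

At P_1 = 25, P_2 = 20: Q_1 = 2713.
∂Q_1/∂P_2 = 11.
ε = (∂Q_1/∂P_2)(P_2/Q_1) = 11.0000 × 20/2713 ≈ 0.081.
%ΔQ_1 ≈ ε × %ΔP_2 = 0.081 × (-24%) = -1.9%.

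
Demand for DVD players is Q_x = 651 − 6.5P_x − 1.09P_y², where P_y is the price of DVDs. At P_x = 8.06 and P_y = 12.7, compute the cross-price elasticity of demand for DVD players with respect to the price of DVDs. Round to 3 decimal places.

-0.832

At P_x = 8.06 and P_y = 12.7: Q_x = 422.804.
∂Q_x/∂P_y = -2.18P_y = -2.18(12.7) = -27.6860.
ε = (∂Q_x/∂P_y)(P_y/Q_x) = -27.6860 × (12.7/422.804) ≈ -0.832.
ε < 0: complements.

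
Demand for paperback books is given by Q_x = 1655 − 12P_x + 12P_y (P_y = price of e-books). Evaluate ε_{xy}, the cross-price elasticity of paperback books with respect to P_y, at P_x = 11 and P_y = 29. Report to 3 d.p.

0.186

At P_x = 11 and P_y = 29: Q_x = 1871.
∂Q_x/∂P_y = 12.
ε = (∂Q_x/∂P_y)(P_y/Q_x) = 12 × (29/1871) ≈ 0.186.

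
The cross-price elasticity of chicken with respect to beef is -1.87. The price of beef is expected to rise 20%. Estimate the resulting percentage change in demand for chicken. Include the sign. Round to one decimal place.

%ΔQ ≈ ε × %ΔP of beef = -1.87 × (20%) = -37.4%.
Demand for chicken falls by about 37.4%.

-37.4%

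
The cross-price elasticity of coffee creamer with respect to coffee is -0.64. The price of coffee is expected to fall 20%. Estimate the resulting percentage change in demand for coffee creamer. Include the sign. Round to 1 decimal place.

%ΔQ ≈ ε × %ΔP of coffee = -0.64 × (-20%) = 12.8%.

12.8%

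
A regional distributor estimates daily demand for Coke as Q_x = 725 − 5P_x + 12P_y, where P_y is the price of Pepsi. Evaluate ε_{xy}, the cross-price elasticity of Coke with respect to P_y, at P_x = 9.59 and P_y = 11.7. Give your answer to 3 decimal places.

At P_x = 9.59 and P_y = 11.7: Q_x = 817.45.
∂Q_x/∂P_y = 12.
ε = (∂Q_x/∂P_y)(P_y/Q_x) = 12 × (11.7/817.45) ≈ 0.172.

0.172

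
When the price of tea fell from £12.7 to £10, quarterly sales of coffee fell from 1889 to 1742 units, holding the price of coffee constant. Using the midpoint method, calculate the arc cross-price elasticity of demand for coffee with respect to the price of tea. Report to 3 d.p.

ΔQ_A = 1742 − 1889 = -147; ΔP_B = 10 − 12.7 = -2.7.
Midpoints: Q̄_A = 1815.5, P̄_B = 11.35.
ε = (ΔQ_A/Q̄_A)/(ΔP_B/P̄_B) = (-147/1815.5)/(-2.7/11.35) ≈ 0.340.
ε > 0: coffee and tea are substitutes.

0.340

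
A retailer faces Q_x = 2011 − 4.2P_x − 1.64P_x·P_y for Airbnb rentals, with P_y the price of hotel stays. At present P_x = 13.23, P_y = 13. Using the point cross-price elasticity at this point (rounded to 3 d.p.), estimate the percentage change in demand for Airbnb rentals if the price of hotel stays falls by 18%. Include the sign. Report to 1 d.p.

At P_x = 13.23, P_y = 13: Q_x = 1673.370.
∂Q_x/∂P_y = -1.64P_x = -21.6972.
ε = (∂Q_x/∂P_y)(P_y/Q_x) = -21.6972 × 13/1673.370 ≈ -0.169.
%ΔQ_x ≈ ε × %ΔP_y = -0.169 × (-18%) = 3.0%.

3.0%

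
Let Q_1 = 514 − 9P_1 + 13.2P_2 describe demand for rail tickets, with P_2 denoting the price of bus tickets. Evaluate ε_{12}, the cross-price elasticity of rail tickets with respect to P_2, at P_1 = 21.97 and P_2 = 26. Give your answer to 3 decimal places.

0.520

At P_1 = 21.97 and P_2 = 26: Q_1 = 659.47.
∂Q_1/∂P_2 = 13.2.
ε = (∂Q_1/∂P_2)(P_2/Q_1) = 13.2 × (26/659.47) ≈ 0.520.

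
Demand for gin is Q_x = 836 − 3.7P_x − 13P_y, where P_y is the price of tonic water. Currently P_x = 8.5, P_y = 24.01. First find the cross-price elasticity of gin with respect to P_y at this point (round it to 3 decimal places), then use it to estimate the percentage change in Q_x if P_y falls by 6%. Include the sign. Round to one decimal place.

3.8%

At P_x = 8.5, P_y = 24.01: Q_x = 492.42.
∂Q_x/∂P_y = -13.
ε = (∂Q_x/∂P_y)(P_y/Q_x) = -13.0000 × 24.01/492.42 ≈ -0.634.
%ΔQ_x ≈ ε × %ΔP_y = -0.634 × (-6%) = 3.8%.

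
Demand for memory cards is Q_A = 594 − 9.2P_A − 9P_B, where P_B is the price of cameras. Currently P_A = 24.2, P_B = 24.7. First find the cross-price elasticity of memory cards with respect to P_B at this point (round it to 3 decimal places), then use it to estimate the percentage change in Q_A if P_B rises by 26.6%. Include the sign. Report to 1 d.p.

At P_A = 24.2, P_B = 24.7: Q_A = 149.06.
∂Q_A/∂P_B = -9.
ε = (∂Q_A/∂P_B)(P_B/Q_A) = -9.0000 × 24.7/149.06 ≈ -1.491.
%ΔQ_A ≈ ε × %ΔP_B = -1.491 × (26.6%) = -39.7%.

-39.7%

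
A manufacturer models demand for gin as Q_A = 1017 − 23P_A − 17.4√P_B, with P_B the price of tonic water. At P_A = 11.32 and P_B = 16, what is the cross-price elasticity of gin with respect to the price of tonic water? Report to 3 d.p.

-0.051

At P_A = 11.32 and P_B = 16: Q_A = 687.04.
∂Q_A/∂P_B = -17.4/(2√P_B) = -17.4/(2√16) = -2.1750.
ε = (∂Q_A/∂P_B)(P_B/Q_A) = -2.1750 × (16/687.04) ≈ -0.051.
ε < 0: complements.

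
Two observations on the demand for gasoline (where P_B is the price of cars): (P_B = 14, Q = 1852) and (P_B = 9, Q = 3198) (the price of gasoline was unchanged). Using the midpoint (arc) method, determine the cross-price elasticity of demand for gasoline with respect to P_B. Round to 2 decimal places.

ΔQ_A = 3198 − 1852 = 1346; ΔP_B = 9 − 14 = -5.
Midpoints: Q̄_A = 2525.0, P̄_B = 11.50.
ε = (ΔQ_A/Q̄_A)/(ΔP_B/P̄_B) = (1346/2525.0)/(-5/11.50) ≈ -1.23.

-1.23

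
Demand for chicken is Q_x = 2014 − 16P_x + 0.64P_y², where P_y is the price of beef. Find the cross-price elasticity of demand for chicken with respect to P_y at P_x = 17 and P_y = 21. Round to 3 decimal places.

0.279

At P_x = 17 and P_y = 21: Q_x = 2024.24.
∂Q_x/∂P_y = 1.28P_y = 1.28(21) = 26.8800.
ε = (∂Q_x/∂P_y)(P_y/Q_x) = 26.8800 × (21/2024.24) ≈ 0.279.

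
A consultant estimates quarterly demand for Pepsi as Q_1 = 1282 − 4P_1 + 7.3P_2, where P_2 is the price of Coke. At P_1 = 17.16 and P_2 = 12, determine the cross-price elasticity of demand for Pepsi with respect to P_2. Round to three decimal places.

At P_1 = 17.16 and P_2 = 12: Q_1 = 1300.96.
∂Q_1/∂P_2 = 7.3.
ε = (∂Q_1/∂P_2)(P_2/Q_1) = 7.3 × (12/1300.96) ≈ 0.067.

0.067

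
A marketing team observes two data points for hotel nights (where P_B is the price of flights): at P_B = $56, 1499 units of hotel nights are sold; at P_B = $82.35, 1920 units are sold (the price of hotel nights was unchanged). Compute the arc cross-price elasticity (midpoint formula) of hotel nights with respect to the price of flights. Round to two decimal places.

0.65

ΔQ_A = 1920 − 1499 = 421; ΔP_B = 82.35 − 56 = 26.35.
Midpoints: Q̄_A = 1709.5, P̄_B = 69.17.
ε = (ΔQ_A/Q̄_A)/(ΔP_B/P̄_B) = (421/1709.5)/(26.35/69.17) ≈ 0.65.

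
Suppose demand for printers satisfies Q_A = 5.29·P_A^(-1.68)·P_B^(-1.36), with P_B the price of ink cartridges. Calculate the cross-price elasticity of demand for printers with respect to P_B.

-1.36

In a log-linear (constant-elasticity) demand function, the coefficient on the exponent of P_B is the cross-price elasticity.
ε = -1.36. Negative, so printers and ink cartridges are complements.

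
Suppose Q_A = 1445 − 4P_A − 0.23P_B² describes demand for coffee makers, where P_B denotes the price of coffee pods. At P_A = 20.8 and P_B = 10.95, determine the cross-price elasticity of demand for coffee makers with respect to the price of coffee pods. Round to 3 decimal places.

-0.041

At P_A = 20.8 and P_B = 10.95: Q_A = 1334.222.
∂Q_A/∂P_B = -0.46P_B = -0.46(10.95) = -5.0370.
ε = (∂Q_A/∂P_B)(P_B/Q_A) = -5.0370 × (10.95/1334.222) ≈ -0.041.
ε < 0: complements.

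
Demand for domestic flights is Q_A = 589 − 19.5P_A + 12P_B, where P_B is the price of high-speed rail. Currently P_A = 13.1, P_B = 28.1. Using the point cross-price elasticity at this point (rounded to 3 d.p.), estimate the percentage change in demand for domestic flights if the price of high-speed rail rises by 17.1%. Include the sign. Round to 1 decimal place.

8.6%

At P_A = 13.1, P_B = 28.1: Q_A = 670.75.
∂Q_A/∂P_B = 12.
ε = (∂Q_A/∂P_B)(P_B/Q_A) = 12.0000 × 28.1/670.75 ≈ 0.503.
%ΔQ_A ≈ ε × %ΔP_B = 0.503 × (17.1%) = 8.6%.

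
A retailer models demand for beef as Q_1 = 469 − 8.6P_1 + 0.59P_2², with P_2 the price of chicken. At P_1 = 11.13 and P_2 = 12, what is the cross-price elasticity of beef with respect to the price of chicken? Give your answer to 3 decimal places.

0.371

At P_1 = 11.13 and P_2 = 12: Q_1 = 458.242.
∂Q_1/∂P_2 = 1.18P_2 = 1.18(12) = 14.1600.
ε = (∂Q_1/∂P_2)(P_2/Q_1) = 14.1600 × (12/458.242) ≈ 0.371.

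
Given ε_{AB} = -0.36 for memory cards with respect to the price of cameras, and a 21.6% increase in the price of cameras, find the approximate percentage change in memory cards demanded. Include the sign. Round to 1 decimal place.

%ΔQ ≈ ε × %ΔP of cameras = -0.36 × (21.6%) = -7.8%.
Demand for memory cards falls by about 7.8%.

-7.8%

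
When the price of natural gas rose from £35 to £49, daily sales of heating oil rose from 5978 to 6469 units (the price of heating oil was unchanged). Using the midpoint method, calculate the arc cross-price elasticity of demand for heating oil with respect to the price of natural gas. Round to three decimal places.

ΔQ_A = 6469 − 5978 = 491; ΔP_B = 49 − 35 = 14.
Midpoints: Q̄_A = 6223.5, P̄_B = 42.00.
ε = (ΔQ_A/Q̄_A)/(ΔP_B/P̄_B) = (491/6223.5)/(14/42.00) ≈ 0.237.

0.237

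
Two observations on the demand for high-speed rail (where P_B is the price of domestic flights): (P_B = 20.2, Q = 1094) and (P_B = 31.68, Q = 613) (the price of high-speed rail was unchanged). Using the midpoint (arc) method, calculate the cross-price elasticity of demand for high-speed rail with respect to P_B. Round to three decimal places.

-1.273

ΔQ_A = 613 − 1094 = -481; ΔP_B = 31.68 − 20.2 = 11.48.
Midpoints: Q̄_A = 853.5, P̄_B = 25.94.
ε = (ΔQ_A/Q̄_A)/(ΔP_B/P̄_B) = (-481/853.5)/(11.48/25.94) ≈ -1.273.
ε < 0: high-speed rail and domestic flights are complements.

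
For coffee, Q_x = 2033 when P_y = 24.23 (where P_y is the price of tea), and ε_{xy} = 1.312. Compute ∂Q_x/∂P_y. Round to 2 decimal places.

110.08

ε = (∂Q_x/∂P_y)·(P_y/Q_x) ⇒ ∂Q_x/∂P_y = ε·Q_x/P_y = 1.312 × 2033/24.23 ≈ 110.08.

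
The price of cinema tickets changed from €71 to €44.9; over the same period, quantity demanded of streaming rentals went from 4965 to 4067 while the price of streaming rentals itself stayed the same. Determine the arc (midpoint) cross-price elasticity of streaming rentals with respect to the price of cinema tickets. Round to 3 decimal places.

ΔQ_A = 4067 − 4965 = -898; ΔP_B = 44.9 − 71 = -26.1.
Midpoints: Q̄_A = 4516.0, P̄_B = 57.95.
ε = (ΔQ_A/Q̄_A)/(ΔP_B/P̄_B) = (-898/4516.0)/(-26.1/57.95) ≈ 0.442.

0.442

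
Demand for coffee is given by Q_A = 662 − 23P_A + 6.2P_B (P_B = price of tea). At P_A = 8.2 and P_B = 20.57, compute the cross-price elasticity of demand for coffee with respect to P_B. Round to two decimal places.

0.21

At P_A = 8.2 and P_B = 20.57: Q_A = 600.934.
∂Q_A/∂P_B = 6.2.
ε = (∂Q_A/∂P_B)(P_B/Q_A) = 6.2 × (20.57/600.934) ≈ 0.21.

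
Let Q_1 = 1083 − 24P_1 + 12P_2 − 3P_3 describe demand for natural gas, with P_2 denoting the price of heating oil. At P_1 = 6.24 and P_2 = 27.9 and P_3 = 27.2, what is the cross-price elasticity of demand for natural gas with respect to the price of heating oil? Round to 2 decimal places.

0.28

At P_1 = 6.24 and P_2 = 27.9 and P_3 = 27.2: Q_1 = 1186.44.
∂Q_1/∂P_2 = 12.
ε = (∂Q_1/∂P_2)(P_2/Q_1) = 12 × (27.9/1186.44) ≈ 0.28.
Since ε > 0, natural gas and heating oil are substitutes.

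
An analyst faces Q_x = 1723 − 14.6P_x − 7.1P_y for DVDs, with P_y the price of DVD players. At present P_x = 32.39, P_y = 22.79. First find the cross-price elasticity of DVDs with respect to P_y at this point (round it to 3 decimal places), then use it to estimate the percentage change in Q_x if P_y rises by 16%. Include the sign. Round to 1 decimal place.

-2.4%

At P_x = 32.39, P_y = 22.79: Q_x = 1088.297.
∂Q_x/∂P_y = -7.1.
ε = (∂Q_x/∂P_y)(P_y/Q_x) = -7.1000 × 22.79/1088.297 ≈ -0.149.
%ΔQ_x ≈ ε × %ΔP_y = -0.149 × (16%) = -2.4%.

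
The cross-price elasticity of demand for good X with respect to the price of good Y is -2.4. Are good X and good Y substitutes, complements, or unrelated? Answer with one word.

ε = -2.4 < 0, so a higher price of good Y lowers demand for good X: complements.

complements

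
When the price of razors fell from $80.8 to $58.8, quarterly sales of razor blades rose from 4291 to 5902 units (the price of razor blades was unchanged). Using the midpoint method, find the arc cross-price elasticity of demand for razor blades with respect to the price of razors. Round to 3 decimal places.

ΔQ_A = 5902 − 4291 = 1611; ΔP_B = 58.8 − 80.8 = -22.
Midpoints: Q̄_A = 5096.5, P̄_B = 69.80.
ε = (ΔQ_A/Q̄_A)/(ΔP_B/P̄_B) = (1611/5096.5)/(-22/69.80) ≈ -1.003.
ε < 0: razor blades and razors are complements.

-1.003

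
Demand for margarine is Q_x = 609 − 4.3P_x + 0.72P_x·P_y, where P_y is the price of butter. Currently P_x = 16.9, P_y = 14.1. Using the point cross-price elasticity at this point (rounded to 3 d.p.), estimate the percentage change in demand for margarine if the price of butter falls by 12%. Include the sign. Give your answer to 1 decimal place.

At P_x = 16.9, P_y = 14.1: Q_x = 707.899.
∂Q_x/∂P_y = 0.72P_x = 12.1680.
ε = (∂Q_x/∂P_y)(P_y/Q_x) = 12.1680 × 14.1/707.899 ≈ 0.242.
%ΔQ_x ≈ ε × %ΔP_y = 0.242 × (-12%) = -2.9%.

-2.9%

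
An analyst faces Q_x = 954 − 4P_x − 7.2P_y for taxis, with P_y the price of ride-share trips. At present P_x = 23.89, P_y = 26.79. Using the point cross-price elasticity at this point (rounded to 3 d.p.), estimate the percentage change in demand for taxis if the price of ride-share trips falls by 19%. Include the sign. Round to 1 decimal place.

At P_x = 23.89, P_y = 26.79: Q_x = 665.552.
∂Q_x/∂P_y = -7.2.
ε = (∂Q_x/∂P_y)(P_y/Q_x) = -7.2000 × 26.79/665.552 ≈ -0.290.
%ΔQ_x ≈ ε × %ΔP_y = -0.290 × (-19%) = 5.5%.

5.5%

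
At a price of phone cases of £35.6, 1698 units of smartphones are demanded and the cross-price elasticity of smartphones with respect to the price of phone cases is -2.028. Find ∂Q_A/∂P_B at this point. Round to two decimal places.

ε = (∂Q_A/∂P_B)·(P_B/Q_A) ⇒ ∂Q_A/∂P_B = ε·Q_A/P_B = -2.028 × 1698/35.6 ≈ -96.73.

-96.73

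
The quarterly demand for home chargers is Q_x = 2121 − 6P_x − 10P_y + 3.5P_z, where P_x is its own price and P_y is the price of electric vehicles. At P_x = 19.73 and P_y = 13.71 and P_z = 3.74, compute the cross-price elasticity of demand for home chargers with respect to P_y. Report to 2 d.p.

-0.07

At P_x = 19.73 and P_y = 13.71 and P_z = 3.74: Q_x = 1878.61.
∂Q_x/∂P_y = -10.
ε = (∂Q_x/∂P_y)(P_y/Q_x) = -10 × (13.71/1878.61) ≈ -0.07.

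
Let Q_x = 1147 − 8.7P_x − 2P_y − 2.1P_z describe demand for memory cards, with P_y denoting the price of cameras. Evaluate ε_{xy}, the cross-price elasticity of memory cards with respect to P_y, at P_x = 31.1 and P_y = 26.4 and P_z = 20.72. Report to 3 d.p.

At P_x = 31.1 and P_y = 26.4 and P_z = 20.72: Q_x = 780.118.
∂Q_x/∂P_y = -2.
ε = (∂Q_x/∂P_y)(P_y/Q_x) = -2 × (26.4/780.118) ≈ -0.068.
Since ε < 0, memory cards and cameras are complements.

-0.068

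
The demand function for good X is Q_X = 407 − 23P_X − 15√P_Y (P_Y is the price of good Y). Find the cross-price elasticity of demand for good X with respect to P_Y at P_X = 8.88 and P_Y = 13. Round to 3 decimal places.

-0.182

At P_X = 8.88 and P_Y = 13: Q_X = 148.677.
∂Q_X/∂P_Y = -15/(2√P_Y) = -15/(2√13) = -2.0801.
ε = (∂Q_X/∂P_Y)(P_Y/Q_X) = -2.0801 × (13/148.677) ≈ -0.182.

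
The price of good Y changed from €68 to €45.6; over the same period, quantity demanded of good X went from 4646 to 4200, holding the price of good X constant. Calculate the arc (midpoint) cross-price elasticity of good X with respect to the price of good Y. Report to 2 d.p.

ΔQ_X = 4200 − 4646 = -446; ΔP_Y = 45.6 − 68 = -22.4.
Midpoints: Q̄_X = 4423.0, P̄_Y = 56.80.
ε = (ΔQ_X/Q̄_X)/(ΔP_Y/P̄_Y) = (-446/4423.0)/(-22.4/56.80) ≈ 0.26.

0.26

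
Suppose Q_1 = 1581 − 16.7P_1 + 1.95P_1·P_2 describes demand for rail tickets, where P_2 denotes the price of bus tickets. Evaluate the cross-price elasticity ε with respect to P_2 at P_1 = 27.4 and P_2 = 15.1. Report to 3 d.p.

0.418

At P_1 = 27.4 and P_2 = 15.1: Q_1 = 1930.213.
∂Q_1/∂P_2 = 1.95P_1 = 1.95(27.4) = 53.4300.
ε = (∂Q_1/∂P_2)(P_2/Q_1) = 53.4300 × (15.1/1930.213) ≈ 0.418.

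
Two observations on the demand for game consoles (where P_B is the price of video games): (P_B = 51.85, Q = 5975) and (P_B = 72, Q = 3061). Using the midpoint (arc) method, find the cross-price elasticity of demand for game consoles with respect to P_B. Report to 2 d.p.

-1.98

ΔQ_A = 3061 − 5975 = -2914; ΔP_B = 72 − 51.85 = 20.15.
Midpoints: Q̄_A = 4518.0, P̄_B = 61.92.
ε = (ΔQ_A/Q̄_A)/(ΔP_B/P̄_B) = (-2914/4518.0)/(20.15/61.92) ≈ -1.98.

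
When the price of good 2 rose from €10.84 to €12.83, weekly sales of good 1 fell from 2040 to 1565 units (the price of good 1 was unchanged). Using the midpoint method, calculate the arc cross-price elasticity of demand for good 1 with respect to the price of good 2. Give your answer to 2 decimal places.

ΔQ_1 = 1565 − 2040 = -475; ΔP_2 = 12.83 − 10.84 = 1.99.
Midpoints: Q̄_1 = 1802.5, P̄_2 = 11.84.
ε = (ΔQ_1/Q̄_1)/(ΔP_2/P̄_2) = (-475/1802.5)/(1.99/11.84) ≈ -1.57.

-1.57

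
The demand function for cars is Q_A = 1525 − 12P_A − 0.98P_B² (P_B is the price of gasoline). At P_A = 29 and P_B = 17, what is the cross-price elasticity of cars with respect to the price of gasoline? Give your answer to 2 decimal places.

At P_A = 29 and P_B = 17: Q_A = 893.78.
∂Q_A/∂P_B = -1.96P_B = -1.96(17) = -33.3200.
ε = (∂Q_A/∂P_B)(P_B/Q_A) = -33.3200 × (17/893.78) ≈ -0.63.
ε < 0: complements.

-0.63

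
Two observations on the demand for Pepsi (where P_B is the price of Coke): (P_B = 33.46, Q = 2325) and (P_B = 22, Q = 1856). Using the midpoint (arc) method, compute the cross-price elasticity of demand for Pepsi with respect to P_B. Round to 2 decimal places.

ΔQ_A = 1856 − 2325 = -469; ΔP_B = 22 − 33.46 = -11.46.
Midpoints: Q̄_A = 2090.5, P̄_B = 27.73.
ε = (ΔQ_A/Q̄_A)/(ΔP_B/P̄_B) = (-469/2090.5)/(-11.46/27.73) ≈ 0.54.
ε > 0: Pepsi and Coke are substitutes.

0.54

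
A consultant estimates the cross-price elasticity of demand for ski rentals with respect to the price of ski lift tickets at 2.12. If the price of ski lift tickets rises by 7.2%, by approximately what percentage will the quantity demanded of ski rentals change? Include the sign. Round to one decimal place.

%ΔQ ≈ ε × %ΔP of ski lift tickets = 2.12 × (7.2%) = 15.3%.

15.3%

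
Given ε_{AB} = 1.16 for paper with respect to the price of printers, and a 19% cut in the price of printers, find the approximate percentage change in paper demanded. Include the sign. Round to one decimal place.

-22.0%

%ΔQ ≈ ε × %ΔP of printers = 1.16 × (-19%) = -22.0%.
Demand for paper falls by about 22.0%.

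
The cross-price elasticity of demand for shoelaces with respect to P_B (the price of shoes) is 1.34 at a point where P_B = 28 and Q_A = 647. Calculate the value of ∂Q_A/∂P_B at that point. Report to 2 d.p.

30.96

ε = (∂Q_A/∂P_B)·(P_B/Q_A) ⇒ ∂Q_A/∂P_B = ε·Q_A/P_B = 1.34 × 647/28 ≈ 30.96.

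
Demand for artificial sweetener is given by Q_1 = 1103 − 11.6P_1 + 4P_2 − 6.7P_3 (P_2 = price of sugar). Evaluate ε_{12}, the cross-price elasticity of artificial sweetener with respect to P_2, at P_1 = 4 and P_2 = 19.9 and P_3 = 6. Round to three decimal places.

0.073

At P_1 = 4 and P_2 = 19.9 and P_3 = 6: Q_1 = 1096.
∂Q_1/∂P_2 = 4.
ε = (∂Q_1/∂P_2)(P_2/Q_1) = 4 × (19.9/1096) ≈ 0.073.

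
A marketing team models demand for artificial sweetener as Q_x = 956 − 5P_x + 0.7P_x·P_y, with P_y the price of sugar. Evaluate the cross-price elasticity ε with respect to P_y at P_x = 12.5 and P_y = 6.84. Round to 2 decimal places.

0.06

At P_x = 12.5 and P_y = 6.84: Q_x = 953.35.
∂Q_x/∂P_y = 0.7P_x = 0.7(12.5) = 8.7500.
ε = (∂Q_x/∂P_y)(P_y/Q_x) = 8.7500 × (6.84/953.35) ≈ 0.06.
ε > 0: substitutes.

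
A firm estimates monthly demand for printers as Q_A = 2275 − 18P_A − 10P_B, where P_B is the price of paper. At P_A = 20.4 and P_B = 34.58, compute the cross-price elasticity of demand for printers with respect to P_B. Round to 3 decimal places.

At P_A = 20.4 and P_B = 34.58: Q_A = 1562.
∂Q_A/∂P_B = -10.
ε = (∂Q_A/∂P_B)(P_B/Q_A) = -10 × (34.58/1562) ≈ -0.221.

-0.221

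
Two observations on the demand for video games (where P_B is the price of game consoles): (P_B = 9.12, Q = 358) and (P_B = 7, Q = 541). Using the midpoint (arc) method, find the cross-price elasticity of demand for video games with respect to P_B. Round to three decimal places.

ΔQ_A = 541 − 358 = 183; ΔP_B = 7 − 9.12 = -2.12.
Midpoints: Q̄_A = 449.5, P̄_B = 8.06.
ε = (ΔQ_A/Q̄_A)/(ΔP_B/P̄_B) = (183/449.5)/(-2.12/8.06) ≈ -1.548.

-1.548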